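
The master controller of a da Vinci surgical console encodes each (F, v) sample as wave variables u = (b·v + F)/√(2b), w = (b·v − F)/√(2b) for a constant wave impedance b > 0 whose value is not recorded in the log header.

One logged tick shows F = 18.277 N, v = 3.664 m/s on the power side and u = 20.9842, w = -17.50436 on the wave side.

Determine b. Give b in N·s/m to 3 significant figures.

u + w = 3.4798;  u + w = √(2b)·v, so √(2b) = 3.4798/3.664 = 0.9497.
b = (√(2b))²/2 = 0.9020/2 = 0.4510.
(Check via u − w = 2F/√(2b): u − w = 38.4886, 2F/√(2b) = 38.4885.)

b = 0.451 N·s/m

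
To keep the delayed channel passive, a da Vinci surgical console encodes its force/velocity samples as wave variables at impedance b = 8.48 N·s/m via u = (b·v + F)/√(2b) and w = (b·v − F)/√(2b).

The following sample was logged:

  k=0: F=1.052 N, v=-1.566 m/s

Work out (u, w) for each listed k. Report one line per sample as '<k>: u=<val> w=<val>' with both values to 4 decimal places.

0: u=-2.9691 w=-3.4800

k=0: b·v=8.48×(-1.566)=-13.2797; √(2b)=4.1183; u=(-13.2797+1.052)/4.1183=-2.9691, w=(-13.2797−1.052)/4.1183=-3.4800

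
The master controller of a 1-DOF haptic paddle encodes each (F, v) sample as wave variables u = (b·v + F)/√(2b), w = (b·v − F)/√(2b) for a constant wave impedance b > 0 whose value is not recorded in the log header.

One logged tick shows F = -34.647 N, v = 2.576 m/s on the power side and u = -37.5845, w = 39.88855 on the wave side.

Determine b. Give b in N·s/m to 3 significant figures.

u + w = 2.30405;  u + w = √(2b)·v, so √(2b) = 2.30405/2.576 = 0.89443.
b = (√(2b))²/2 = 0.80000/2 = 0.40000.
(Check via u − w = 2F/√(2b): u − w = -77.47305, 2F/√(2b) = -77.47286.)

b = 0.4 N·s/m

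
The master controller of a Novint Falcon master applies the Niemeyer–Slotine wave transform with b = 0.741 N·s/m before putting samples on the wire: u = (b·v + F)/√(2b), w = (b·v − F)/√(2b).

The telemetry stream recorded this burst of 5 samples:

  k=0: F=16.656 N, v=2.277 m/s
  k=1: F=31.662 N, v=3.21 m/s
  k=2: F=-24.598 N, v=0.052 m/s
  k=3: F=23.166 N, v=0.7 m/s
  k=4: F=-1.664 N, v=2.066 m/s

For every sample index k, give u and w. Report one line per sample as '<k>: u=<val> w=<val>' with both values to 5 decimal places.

0: u=15.06789 w=-12.29593
1: u=27.96232 w=-24.05455
2: u=-20.17413 w=20.23744
3: u=19.45556 w=-18.60340
4: u=-0.10933 w=2.62442

k=0: b·v=0.741×2.277=1.68726; √(2b)=1.21737; u=(1.68726+16.656)/1.21737=15.06789, w=(1.68726−16.656)/1.21737=-12.29593
k=1: b·v=0.741×3.21=2.37861; √(2b)=1.21737; u=(2.37861+31.662)/1.21737=27.96232, w=(2.37861−31.662)/1.21737=-24.05455
k=2: b·v=0.741×0.052=0.03853; √(2b)=1.21737; u=(0.03853+(-24.598))/1.21737=-20.17413, w=(0.03853−(-24.598))/1.21737=20.23744
k=3: b·v=0.741×0.7=0.51870; √(2b)=1.21737; u=(0.51870+23.166)/1.21737=19.45556, w=(0.51870−23.166)/1.21737=-18.60340
k=4: b·v=0.741×2.066=1.53091; √(2b)=1.21737; u=(1.53091+(-1.664))/1.21737=-0.10933, w=(1.53091−(-1.664))/1.21737=2.62442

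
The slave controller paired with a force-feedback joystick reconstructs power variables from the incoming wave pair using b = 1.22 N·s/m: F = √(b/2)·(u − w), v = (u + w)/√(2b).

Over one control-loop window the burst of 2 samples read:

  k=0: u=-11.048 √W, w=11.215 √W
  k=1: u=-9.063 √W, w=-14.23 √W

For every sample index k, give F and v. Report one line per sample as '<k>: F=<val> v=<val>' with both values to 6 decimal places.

0: F=-17.387959 v=0.106911
1: F=4.035556 v=-14.911815

k=0: u−w=-22.263000, u+w=0.167000; √(b/2)=0.781025, √(2b)=1.562050; F=0.781025×(-22.263)=-17.387959, v=0.167000/1.562050=0.106911
k=1: u−w=5.167000, u+w=-23.293000; √(b/2)=0.781025, √(2b)=1.562050; F=0.781025×5.167=4.035556, v=-23.293000/1.562050=-14.911815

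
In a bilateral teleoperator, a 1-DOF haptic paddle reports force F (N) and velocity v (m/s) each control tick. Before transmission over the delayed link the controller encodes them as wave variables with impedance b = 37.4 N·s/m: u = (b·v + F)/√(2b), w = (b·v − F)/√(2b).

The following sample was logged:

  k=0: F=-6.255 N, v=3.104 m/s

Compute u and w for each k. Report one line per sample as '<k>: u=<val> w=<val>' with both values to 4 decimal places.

0: u=12.6996 w=14.1460

k=0: b·v=37.4×3.104=116.0896; √(2b)=8.6487; u=(116.0896+(-6.255))/8.6487=12.6996, w=(116.0896−(-6.255))/8.6487=14.1460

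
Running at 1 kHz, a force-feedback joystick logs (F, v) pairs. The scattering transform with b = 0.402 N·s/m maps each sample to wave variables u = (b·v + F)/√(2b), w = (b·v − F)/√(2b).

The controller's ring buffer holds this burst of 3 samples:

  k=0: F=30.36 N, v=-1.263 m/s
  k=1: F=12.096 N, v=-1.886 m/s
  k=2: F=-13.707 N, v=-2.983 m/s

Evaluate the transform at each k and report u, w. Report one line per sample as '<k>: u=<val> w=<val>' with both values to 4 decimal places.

0: u=33.2927 w=-34.4252
1: u=12.6445 w=-14.3356
2: u=-16.6241 w=13.9494

k=0: b·v=0.402×(-1.263)=-0.5077; √(2b)=0.8967; u=(-0.5077+30.36)/0.8967=33.2927, w=(-0.5077−30.36)/0.8967=-34.4252
k=1: b·v=0.402×(-1.886)=-0.7582; √(2b)=0.8967; u=(-0.7582+12.096)/0.8967=12.6445, w=(-0.7582−12.096)/0.8967=-14.3356
k=2: b·v=0.402×(-2.983)=-1.1992; √(2b)=0.8967; u=(-1.1992+(-13.707))/0.8967=-16.6241, w=(-1.1992−(-13.707))/0.8967=13.9494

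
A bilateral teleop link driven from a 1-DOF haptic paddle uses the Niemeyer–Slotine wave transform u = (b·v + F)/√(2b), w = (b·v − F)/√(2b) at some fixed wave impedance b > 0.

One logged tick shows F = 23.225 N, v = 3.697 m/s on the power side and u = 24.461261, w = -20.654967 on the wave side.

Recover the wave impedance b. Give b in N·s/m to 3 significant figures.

u + w = 3.806294;  u + w = √(2b)·v, so √(2b) = 3.806294/3.697 = 1.029563.
b = (√(2b))²/2 = 1.060000/2 = 0.530000.
(Check via u − w = 2F/√(2b): u − w = 45.116228, 2F/√(2b) = 45.116234.)

b = 0.53 N·s/m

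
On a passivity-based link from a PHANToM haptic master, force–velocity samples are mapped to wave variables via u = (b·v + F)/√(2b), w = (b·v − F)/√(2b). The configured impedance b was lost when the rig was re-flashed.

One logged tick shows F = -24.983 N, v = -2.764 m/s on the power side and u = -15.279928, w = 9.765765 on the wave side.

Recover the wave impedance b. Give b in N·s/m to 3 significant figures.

b = 1.99 N·s/m

u + w = -5.514163;  u + w = √(2b)·v, so √(2b) = -5.514163/(-2.764) = 1.994994.
b = (√(2b))²/2 = 3.980000/2 = 1.990000.
(Check via u − w = 2F/√(2b): u − w = -25.045693, 2F/√(2b) = -25.045691.)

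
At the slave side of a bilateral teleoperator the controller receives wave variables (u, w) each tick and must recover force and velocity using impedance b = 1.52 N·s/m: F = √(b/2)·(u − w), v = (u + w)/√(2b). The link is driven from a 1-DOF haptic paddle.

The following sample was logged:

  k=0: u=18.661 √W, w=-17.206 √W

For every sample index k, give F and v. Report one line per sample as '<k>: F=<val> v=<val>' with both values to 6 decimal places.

k=0: u−w=35.867000, u+w=1.455000; √(b/2)=0.871780, √(2b)=1.743560; F=0.871780×35.867=31.268126, v=1.455000/1.743560=0.834500

0: F=31.268126 v=0.834500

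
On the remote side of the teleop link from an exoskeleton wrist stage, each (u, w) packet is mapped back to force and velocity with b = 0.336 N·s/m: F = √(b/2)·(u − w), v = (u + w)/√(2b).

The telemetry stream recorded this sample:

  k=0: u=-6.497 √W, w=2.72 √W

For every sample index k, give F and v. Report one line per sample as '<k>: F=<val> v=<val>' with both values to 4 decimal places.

0: F=-3.7778 v=-4.6075

k=0: u−w=-9.2170, u+w=-3.7770; √(b/2)=0.4099, √(2b)=0.8198; F=0.4099×(-9.217)=-3.7778, v=-3.7770/0.8198=-4.6075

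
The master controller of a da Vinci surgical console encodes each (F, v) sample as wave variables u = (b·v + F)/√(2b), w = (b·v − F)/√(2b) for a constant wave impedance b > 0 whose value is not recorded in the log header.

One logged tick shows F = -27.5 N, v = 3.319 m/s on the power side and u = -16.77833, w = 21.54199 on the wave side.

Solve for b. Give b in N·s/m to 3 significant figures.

u + w = 4.7637;  u + w = √(2b)·v, so √(2b) = 4.7637/3.319 = 1.4353.
b = (√(2b))²/2 = 2.0600/2 = 1.0300.
(Check via u − w = 2F/√(2b): u − w = -38.3203, 2F/√(2b) = -38.3203.)

b = 1.03 N·s/m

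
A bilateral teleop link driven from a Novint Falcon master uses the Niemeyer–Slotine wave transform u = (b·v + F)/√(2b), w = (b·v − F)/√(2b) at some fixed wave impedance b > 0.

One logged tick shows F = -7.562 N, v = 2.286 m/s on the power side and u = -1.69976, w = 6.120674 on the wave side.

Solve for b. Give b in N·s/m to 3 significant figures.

b = 1.87 N·s/m

u + w = 4.420914;  u + w = √(2b)·v, so √(2b) = 4.420914/2.286 = 1.933908.
b = (√(2b))²/2 = 3.740001/2 = 1.870000.
(Check via u − w = 2F/√(2b): u − w = -7.820434, 2F/√(2b) = -7.820434.)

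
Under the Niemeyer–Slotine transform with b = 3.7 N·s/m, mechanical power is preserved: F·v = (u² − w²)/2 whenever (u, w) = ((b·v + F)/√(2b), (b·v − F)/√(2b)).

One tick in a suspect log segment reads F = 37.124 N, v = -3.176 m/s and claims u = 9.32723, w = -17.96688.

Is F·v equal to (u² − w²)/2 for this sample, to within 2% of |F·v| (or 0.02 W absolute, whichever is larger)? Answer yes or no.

F·v = 37.124×(-3.176) = -117.9058 W.
(u² − w²)/2 = (86.9972 − 322.8088)/2 = -117.9058 W.
|Δ| = 0.0000;  2% of max(1, |F·v|) = 2.3581.

yes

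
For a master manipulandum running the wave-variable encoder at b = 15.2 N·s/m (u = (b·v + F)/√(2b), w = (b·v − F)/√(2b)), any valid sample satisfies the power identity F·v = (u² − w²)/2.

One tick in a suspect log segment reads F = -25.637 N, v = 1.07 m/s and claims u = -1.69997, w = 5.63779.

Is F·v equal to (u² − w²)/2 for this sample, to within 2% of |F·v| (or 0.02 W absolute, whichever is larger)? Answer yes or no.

no

F·v = (-25.637)×1.07 = -27.43159 W.
(u² − w²)/2 = (2.88990 − 31.78468)/2 = -14.44739 W.
|Δ| = 12.98420;  2% of max(1, |F·v|) = 0.54863.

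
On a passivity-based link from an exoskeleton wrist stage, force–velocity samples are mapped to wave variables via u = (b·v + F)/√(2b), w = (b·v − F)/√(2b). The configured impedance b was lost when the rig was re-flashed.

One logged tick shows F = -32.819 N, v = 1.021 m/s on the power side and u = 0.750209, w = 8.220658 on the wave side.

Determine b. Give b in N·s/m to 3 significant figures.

u + w = 8.970867;  u + w = √(2b)·v, so √(2b) = 8.970867/1.021 = 8.786354.
b = (√(2b))²/2 = 77.200009/2 = 38.600005.
(Check via u − w = 2F/√(2b): u − w = -7.470449, 2F/√(2b) = -7.470448.)

b = 38.6 N·s/m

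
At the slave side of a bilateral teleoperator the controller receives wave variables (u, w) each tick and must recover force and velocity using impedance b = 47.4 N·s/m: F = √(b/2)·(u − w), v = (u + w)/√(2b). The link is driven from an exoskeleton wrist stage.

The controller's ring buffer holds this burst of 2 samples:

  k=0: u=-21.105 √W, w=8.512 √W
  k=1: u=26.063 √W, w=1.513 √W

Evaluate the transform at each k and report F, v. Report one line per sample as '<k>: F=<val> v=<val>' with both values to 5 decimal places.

0: F=-144.18339 v=-1.29338
1: F=119.51590 v=2.83222

k=0: u−w=-29.61700, u+w=-12.59300; √(b/2)=4.86826, √(2b)=9.73653; F=4.86826×(-29.617)=-144.18339, v=-12.59300/9.73653=-1.29338
k=1: u−w=24.55000, u+w=27.57600; √(b/2)=4.86826, √(2b)=9.73653; F=4.86826×24.55=119.51590, v=27.57600/9.73653=2.83222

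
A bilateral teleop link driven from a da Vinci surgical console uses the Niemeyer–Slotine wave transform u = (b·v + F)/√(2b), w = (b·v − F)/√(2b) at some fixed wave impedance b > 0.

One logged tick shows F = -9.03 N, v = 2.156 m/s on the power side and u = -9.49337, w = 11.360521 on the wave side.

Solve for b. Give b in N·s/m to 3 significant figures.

b = 0.375 N·s/m

u + w = 1.867151;  u + w = √(2b)·v, so √(2b) = 1.867151/2.156 = 0.866026.
b = (√(2b))²/2 = 0.750000/2 = 0.375000.
(Check via u − w = 2F/√(2b): u − w = -20.853891, 2F/√(2b) = -20.853889.)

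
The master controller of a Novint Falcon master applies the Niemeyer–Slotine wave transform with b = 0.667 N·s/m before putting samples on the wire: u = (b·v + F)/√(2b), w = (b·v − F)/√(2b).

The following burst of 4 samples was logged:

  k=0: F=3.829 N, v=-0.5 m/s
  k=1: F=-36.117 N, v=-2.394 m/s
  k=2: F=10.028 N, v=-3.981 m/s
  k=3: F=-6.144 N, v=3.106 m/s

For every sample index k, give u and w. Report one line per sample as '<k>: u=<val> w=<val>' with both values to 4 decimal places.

k=0: b·v=0.667×(-0.5)=-0.3335; √(2b)=1.1550; u=(-0.3335+3.829)/1.1550=3.0264, w=(-0.3335−3.829)/1.1550=-3.6039
k=1: b·v=0.667×(-2.394)=-1.5968; √(2b)=1.1550; u=(-1.5968+(-36.117))/1.1550=-32.6529, w=(-1.5968−(-36.117))/1.1550=29.8879
k=2: b·v=0.667×(-3.981)=-2.6553; √(2b)=1.1550; u=(-2.6553+10.028)/1.1550=6.3833, w=(-2.6553−10.028)/1.1550=-10.9813
k=3: b·v=0.667×3.106=2.0717; √(2b)=1.1550; u=(2.0717+(-6.144))/1.1550=-3.5258, w=(2.0717−(-6.144))/1.1550=7.1132

0: u=3.0264 w=-3.6039
1: u=-32.6529 w=29.8879
2: u=6.3833 w=-10.9813
3: u=-3.5258 w=7.1132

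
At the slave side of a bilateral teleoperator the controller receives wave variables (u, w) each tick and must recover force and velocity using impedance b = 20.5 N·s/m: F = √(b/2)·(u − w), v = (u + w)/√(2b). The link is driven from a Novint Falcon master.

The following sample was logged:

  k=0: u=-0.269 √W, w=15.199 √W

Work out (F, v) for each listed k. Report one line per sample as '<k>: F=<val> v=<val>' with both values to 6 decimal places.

0: F=-49.521763 v=2.331674

k=0: u−w=-15.468000, u+w=14.930000; √(b/2)=3.201562, √(2b)=6.403124; F=3.201562×(-15.468)=-49.521763, v=14.930000/6.403124=2.331674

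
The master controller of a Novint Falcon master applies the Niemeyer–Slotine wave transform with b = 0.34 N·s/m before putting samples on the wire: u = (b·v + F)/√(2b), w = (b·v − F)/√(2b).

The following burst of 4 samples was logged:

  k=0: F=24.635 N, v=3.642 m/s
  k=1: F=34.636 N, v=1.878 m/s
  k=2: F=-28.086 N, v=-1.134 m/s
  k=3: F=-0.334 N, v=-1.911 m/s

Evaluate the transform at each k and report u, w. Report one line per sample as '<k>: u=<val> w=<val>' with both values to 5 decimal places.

0: u=31.37596 w=-28.37269
1: u=42.77664 w=-41.22800
2: u=-34.52684 w=33.59172
3: u=-1.19296 w=-0.38289

k=0: b·v=0.34×3.642=1.23828; √(2b)=0.82462; u=(1.23828+24.635)/0.82462=31.37596, w=(1.23828−24.635)/0.82462=-28.37269
k=1: b·v=0.34×1.878=0.63852; √(2b)=0.82462; u=(0.63852+34.636)/0.82462=42.77664, w=(0.63852−34.636)/0.82462=-41.22800
k=2: b·v=0.34×(-1.134)=-0.38556; √(2b)=0.82462; u=(-0.38556+(-28.086))/0.82462=-34.52684, w=(-0.38556−(-28.086))/0.82462=33.59172
k=3: b·v=0.34×(-1.911)=-0.64974; √(2b)=0.82462; u=(-0.64974+(-0.334))/0.82462=-1.19296, w=(-0.64974−(-0.334))/0.82462=-0.38289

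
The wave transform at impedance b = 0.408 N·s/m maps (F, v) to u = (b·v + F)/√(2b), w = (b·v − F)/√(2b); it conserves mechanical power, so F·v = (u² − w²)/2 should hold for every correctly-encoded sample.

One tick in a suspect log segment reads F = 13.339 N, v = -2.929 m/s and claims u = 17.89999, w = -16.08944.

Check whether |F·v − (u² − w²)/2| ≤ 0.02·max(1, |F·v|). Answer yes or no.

F·v = 13.339×(-2.929) = -39.0699 W.
(u² − w²)/2 = (320.4096 − 258.8701)/2 = 30.7698 W.
|Δ| = 69.8397;  2% of max(1, |F·v|) = 0.7814.

no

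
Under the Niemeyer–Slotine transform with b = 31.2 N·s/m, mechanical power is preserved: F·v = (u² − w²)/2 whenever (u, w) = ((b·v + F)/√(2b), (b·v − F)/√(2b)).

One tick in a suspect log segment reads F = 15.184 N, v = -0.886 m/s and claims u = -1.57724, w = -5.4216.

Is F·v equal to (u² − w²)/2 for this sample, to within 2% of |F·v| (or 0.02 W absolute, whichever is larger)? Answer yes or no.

yes

F·v = 15.184×(-0.886) = -13.45302 W.
(u² − w²)/2 = (2.48769 − 29.39375)/2 = -13.45303 W.
|Δ| = 0.00001;  2% of max(1, |F·v|) = 0.26906.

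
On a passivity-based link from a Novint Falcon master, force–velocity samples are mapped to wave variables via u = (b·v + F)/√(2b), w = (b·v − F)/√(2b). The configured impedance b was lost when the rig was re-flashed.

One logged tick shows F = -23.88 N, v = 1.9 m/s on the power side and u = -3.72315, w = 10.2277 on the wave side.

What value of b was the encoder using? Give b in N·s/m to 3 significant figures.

b = 5.86 N·s/m

u + w = 6.5046;  u + w = √(2b)·v, so √(2b) = 6.5046/1.9 = 3.4234.
b = (√(2b))²/2 = 11.7200/2 = 5.8600.
(Check via u − w = 2F/√(2b): u − w = -13.9509, 2F/√(2b) = -13.9508.)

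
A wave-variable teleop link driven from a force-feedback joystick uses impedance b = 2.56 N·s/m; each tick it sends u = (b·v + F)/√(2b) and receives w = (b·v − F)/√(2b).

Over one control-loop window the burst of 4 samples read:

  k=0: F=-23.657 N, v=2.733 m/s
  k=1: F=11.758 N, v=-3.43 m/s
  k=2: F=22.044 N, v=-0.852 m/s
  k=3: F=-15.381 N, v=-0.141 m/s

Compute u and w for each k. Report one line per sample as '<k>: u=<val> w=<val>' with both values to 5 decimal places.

k=0: b·v=2.56×2.733=6.99648; √(2b)=2.26274; u=(6.99648+(-23.657))/2.26274=-7.36298, w=(6.99648−(-23.657))/2.26274=13.54705
k=1: b·v=2.56×(-3.43)=-8.78080; √(2b)=2.26274; u=(-8.78080+11.758)/2.26274=1.31575, w=(-8.78080−11.758)/2.26274=-9.07695
k=2: b·v=2.56×(-0.852)=-2.18112; √(2b)=2.26274; u=(-2.18112+22.044)/2.26274=8.77824, w=(-2.18112−22.044)/2.26274=-10.70609
k=3: b·v=2.56×(-0.141)=-0.36096; √(2b)=2.26274; u=(-0.36096+(-15.381))/2.26274=-6.95703, w=(-0.36096−(-15.381))/2.26274=6.63798

0: u=-7.36298 w=13.54705
1: u=1.31575 w=-9.07695
2: u=8.77824 w=-10.70609
3: u=-6.95703 w=6.63798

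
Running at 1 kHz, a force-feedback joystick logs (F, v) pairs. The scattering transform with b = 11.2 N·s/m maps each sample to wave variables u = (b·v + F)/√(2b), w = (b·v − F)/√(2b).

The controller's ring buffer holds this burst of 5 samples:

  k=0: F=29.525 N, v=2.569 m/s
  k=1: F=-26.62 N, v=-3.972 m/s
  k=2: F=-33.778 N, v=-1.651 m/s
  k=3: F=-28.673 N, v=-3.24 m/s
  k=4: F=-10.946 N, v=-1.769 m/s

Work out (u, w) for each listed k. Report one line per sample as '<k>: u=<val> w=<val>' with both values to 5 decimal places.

0: u=12.31766 w=-0.15893
1: u=-15.02397 w=-3.77497
2: u=-11.04388 w=3.22993
3: u=-13.72552 w=-1.60896
4: u=-6.49898 w=-1.87345

k=0: b·v=11.2×2.569=28.77280; √(2b)=4.73286; u=(28.77280+29.525)/4.73286=12.31766, w=(28.77280−29.525)/4.73286=-0.15893
k=1: b·v=11.2×(-3.972)=-44.48640; √(2b)=4.73286; u=(-44.48640+(-26.62))/4.73286=-15.02397, w=(-44.48640−(-26.62))/4.73286=-3.77497
k=2: b·v=11.2×(-1.651)=-18.49120; √(2b)=4.73286; u=(-18.49120+(-33.778))/4.73286=-11.04388, w=(-18.49120−(-33.778))/4.73286=3.22993
k=3: b·v=11.2×(-3.24)=-36.28800; √(2b)=4.73286; u=(-36.28800+(-28.673))/4.73286=-13.72552, w=(-36.28800−(-28.673))/4.73286=-1.60896
k=4: b·v=11.2×(-1.769)=-19.81280; √(2b)=4.73286; u=(-19.81280+(-10.946))/4.73286=-6.49898, w=(-19.81280−(-10.946))/4.73286=-1.87345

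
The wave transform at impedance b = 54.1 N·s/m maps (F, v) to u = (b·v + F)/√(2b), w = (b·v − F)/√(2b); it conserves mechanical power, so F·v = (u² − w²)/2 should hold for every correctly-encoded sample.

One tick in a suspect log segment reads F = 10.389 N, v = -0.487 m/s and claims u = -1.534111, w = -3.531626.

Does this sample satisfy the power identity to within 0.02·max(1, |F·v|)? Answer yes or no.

F·v = 10.389×(-0.487) = -5.059443 W.
(u² − w²)/2 = (2.353497 − 12.472382)/2 = -5.059443 W.
|Δ| = 0.000000;  2% of max(1, |F·v|) = 0.101189.

yes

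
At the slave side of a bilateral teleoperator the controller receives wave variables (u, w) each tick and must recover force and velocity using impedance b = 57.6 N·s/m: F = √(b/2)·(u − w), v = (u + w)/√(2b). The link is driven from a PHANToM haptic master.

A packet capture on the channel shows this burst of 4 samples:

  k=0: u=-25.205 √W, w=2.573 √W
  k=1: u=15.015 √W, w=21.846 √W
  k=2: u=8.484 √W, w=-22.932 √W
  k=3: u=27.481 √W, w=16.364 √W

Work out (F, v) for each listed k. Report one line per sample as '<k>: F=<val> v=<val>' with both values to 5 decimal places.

0: F=-149.07239 v=-2.10861
1: F=-36.65899 v=3.43432
2: F=168.59595 v=-1.34611
3: F=59.66008 v=4.08502

k=0: u−w=-27.77800, u+w=-22.63200; √(b/2)=5.36656, √(2b)=10.73313; F=5.36656×(-27.778)=-149.07239, v=-22.63200/10.73313=-2.10861
k=1: u−w=-6.83100, u+w=36.86100; √(b/2)=5.36656, √(2b)=10.73313; F=5.36656×(-6.831)=-36.65899, v=36.86100/10.73313=3.43432
k=2: u−w=31.41600, u+w=-14.44800; √(b/2)=5.36656, √(2b)=10.73313; F=5.36656×31.416=168.59595, v=-14.44800/10.73313=-1.34611
k=3: u−w=11.11700, u+w=43.84500; √(b/2)=5.36656, √(2b)=10.73313; F=5.36656×11.117=59.66008, v=43.84500/10.73313=4.08502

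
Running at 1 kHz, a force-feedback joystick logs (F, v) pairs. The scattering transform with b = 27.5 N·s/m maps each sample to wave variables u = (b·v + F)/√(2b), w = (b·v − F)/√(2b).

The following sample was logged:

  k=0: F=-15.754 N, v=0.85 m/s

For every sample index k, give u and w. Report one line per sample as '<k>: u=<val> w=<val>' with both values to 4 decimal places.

0: u=1.0276 w=5.2762

k=0: b·v=27.5×0.85=23.3750; √(2b)=7.4162; u=(23.3750+(-15.754))/7.4162=1.0276, w=(23.3750−(-15.754))/7.4162=5.2762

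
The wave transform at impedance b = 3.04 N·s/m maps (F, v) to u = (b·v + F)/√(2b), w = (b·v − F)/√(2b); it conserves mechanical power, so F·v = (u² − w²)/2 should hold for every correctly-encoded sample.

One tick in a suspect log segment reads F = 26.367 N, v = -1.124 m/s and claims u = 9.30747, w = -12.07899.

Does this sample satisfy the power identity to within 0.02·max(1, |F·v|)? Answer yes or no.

F·v = 26.367×(-1.124) = -29.63651 W.
(u² − w²)/2 = (86.62900 − 145.90200)/2 = -29.63650 W.
|Δ| = 0.00001;  2% of max(1, |F·v|) = 0.59273.

yes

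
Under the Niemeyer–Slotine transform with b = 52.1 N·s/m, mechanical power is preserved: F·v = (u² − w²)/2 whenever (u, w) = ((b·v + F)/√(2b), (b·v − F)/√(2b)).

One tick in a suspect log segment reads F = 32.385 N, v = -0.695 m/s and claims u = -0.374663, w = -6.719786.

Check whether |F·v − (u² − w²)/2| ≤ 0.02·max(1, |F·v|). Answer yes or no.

F·v = 32.385×(-0.695) = -22.507575 W.
(u² − w²)/2 = (0.140372 − 45.155524)/2 = -22.507576 W.
|Δ| = 0.000001;  2% of max(1, |F·v|) = 0.450151.

yes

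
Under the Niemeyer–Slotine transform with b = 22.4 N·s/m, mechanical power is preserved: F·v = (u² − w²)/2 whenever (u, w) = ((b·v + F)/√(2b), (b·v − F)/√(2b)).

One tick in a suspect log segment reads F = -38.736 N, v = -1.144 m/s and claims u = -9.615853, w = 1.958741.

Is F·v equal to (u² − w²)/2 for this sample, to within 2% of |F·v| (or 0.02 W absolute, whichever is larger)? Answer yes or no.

F·v = (-38.736)×(-1.144) = 44.313984 W.
(u² − w²)/2 = (92.464629 − 3.836666)/2 = 44.313981 W.
|Δ| = 0.000003;  2% of max(1, |F·v|) = 0.886280.

yes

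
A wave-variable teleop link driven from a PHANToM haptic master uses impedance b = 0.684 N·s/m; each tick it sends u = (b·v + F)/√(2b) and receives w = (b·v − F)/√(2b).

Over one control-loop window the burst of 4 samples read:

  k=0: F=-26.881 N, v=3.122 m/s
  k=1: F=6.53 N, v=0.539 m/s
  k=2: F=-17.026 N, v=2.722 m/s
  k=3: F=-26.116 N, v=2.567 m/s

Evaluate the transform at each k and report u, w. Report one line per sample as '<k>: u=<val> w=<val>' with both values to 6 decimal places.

k=0: b·v=0.684×3.122=2.135448; √(2b)=1.169615; u=(2.135448+(-26.881))/1.169615=-21.157001, w=(2.135448−(-26.881))/1.169615=24.808540
k=1: b·v=0.684×0.539=0.368676; √(2b)=1.169615; u=(0.368676+6.53)/1.169615=5.898244, w=(0.368676−6.53)/1.169615=-5.267821
k=2: b·v=0.684×2.722=1.861848; √(2b)=1.169615; u=(1.861848+(-17.026))/1.169615=-12.965076, w=(1.861848−(-17.026))/1.169615=16.148769
k=3: b·v=0.684×2.567=1.755828; √(2b)=1.169615; u=(1.755828+(-26.116))/1.169615=-20.827508, w=(1.755828−(-26.116))/1.169615=23.829910

0: u=-21.157001 w=24.808540
1: u=5.898244 w=-5.267821
2: u=-12.965076 w=16.148769
3: u=-20.827508 w=23.829910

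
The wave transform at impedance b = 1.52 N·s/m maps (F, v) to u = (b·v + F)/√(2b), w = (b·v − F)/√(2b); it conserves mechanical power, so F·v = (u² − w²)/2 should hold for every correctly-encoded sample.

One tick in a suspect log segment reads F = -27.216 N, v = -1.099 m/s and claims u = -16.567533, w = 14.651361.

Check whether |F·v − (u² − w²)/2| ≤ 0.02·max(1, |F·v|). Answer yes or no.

yes

F·v = (-27.216)×(-1.099) = 29.910384 W.
(u² − w²)/2 = (274.483150 − 214.662379)/2 = 29.910385 W.
|Δ| = 0.000001;  2% of max(1, |F·v|) = 0.598208.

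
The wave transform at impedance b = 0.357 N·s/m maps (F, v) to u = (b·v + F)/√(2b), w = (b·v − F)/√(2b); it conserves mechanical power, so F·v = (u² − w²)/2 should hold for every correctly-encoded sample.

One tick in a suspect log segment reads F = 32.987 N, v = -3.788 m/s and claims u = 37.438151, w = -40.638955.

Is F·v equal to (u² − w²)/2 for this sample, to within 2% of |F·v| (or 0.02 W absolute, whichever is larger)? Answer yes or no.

yes

F·v = 32.987×(-3.788) = -124.954756 W.
(u² − w²)/2 = (1401.615150 − 1651.524663)/2 = -124.954757 W.
|Δ| = 0.000001;  2% of max(1, |F·v|) = 2.499095.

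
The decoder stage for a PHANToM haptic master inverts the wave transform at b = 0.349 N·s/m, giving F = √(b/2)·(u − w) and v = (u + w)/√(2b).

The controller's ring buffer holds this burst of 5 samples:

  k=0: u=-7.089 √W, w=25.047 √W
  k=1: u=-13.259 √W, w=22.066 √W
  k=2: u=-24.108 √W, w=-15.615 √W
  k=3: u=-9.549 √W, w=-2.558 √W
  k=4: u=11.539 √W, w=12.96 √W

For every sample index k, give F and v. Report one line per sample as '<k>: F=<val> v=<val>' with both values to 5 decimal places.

k=0: u−w=-32.13600, u+w=17.95800; √(b/2)=0.41773, √(2b)=0.83546; F=0.41773×(-32.136)=-13.42423, v=17.95800/0.83546=21.49464
k=1: u−w=-35.32500, u+w=8.80700; √(b/2)=0.41773, √(2b)=0.83546; F=0.41773×(-35.325)=-14.75638, v=8.80700/0.83546=10.54145
k=2: u−w=-8.49300, u+w=-39.72300; √(b/2)=0.41773, √(2b)=0.83546; F=0.41773×(-8.493)=-3.54780, v=-39.72300/0.83546=-47.54604
k=3: u−w=-6.99100, u+w=-12.10700; √(b/2)=0.41773, √(2b)=0.83546; F=0.41773×(-6.991)=-2.92036, v=-12.10700/0.83546=-14.49135
k=4: u−w=-1.42100, u+w=24.49900; √(b/2)=0.41773, √(2b)=0.83546; F=0.41773×(-1.421)=-0.59360, v=24.49900/0.83546=29.32383

0: F=-13.42423 v=21.49464
1: F=-14.75638 v=10.54145
2: F=-3.54780 v=-47.54604
3: F=-2.92036 v=-14.49135
4: F=-0.59360 v=29.32383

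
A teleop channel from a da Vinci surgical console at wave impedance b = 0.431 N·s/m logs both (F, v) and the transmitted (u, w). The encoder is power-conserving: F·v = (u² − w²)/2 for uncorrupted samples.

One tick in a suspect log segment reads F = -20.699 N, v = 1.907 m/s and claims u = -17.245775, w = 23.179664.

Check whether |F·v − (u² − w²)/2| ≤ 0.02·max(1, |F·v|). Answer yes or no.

no

F·v = (-20.699)×1.907 = -39.472993 W.
(u² − w²)/2 = (297.416755 − 537.296823)/2 = -119.940034 W.
|Δ| = 80.467041;  2% of max(1, |F·v|) = 0.789460.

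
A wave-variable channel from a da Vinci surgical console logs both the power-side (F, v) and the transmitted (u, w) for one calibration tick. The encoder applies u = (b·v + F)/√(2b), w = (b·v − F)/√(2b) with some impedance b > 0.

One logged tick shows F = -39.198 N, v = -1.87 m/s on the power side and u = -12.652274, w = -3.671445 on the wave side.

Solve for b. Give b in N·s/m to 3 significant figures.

b = 38.1 N·s/m

u + w = -16.323719;  u + w = √(2b)·v, so √(2b) = -16.323719/(-1.87) = 8.729261.
b = (√(2b))²/2 = 76.200006/2 = 38.100003.
(Check via u − w = 2F/√(2b): u − w = -8.980829, 2F/√(2b) = -8.980828.)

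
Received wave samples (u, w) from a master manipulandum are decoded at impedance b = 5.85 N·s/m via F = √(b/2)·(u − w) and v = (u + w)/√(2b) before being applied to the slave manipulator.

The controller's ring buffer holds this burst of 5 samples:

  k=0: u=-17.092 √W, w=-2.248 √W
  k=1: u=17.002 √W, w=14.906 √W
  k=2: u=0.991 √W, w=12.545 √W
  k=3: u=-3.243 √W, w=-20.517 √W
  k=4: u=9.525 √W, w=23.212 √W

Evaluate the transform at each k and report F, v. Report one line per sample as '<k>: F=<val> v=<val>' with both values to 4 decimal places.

0: F=-25.3871 v=-5.6541
1: F=3.5847 v=9.3284
2: F=-19.7604 v=3.9573
3: F=29.5431 v=-6.9463
4: F=-23.4084 v=9.5707

k=0: u−w=-14.8440, u+w=-19.3400; √(b/2)=1.7103, √(2b)=3.4205; F=1.7103×(-14.844)=-25.3871, v=-19.3400/3.4205=-5.6541
k=1: u−w=2.0960, u+w=31.9080; √(b/2)=1.7103, √(2b)=3.4205; F=1.7103×2.096=3.5847, v=31.9080/3.4205=9.3284
k=2: u−w=-11.5540, u+w=13.5360; √(b/2)=1.7103, √(2b)=3.4205; F=1.7103×(-11.554)=-19.7604, v=13.5360/3.4205=3.9573
k=3: u−w=17.2740, u+w=-23.7600; √(b/2)=1.7103, √(2b)=3.4205; F=1.7103×17.274=29.5431, v=-23.7600/3.4205=-6.9463
k=4: u−w=-13.6870, u+w=32.7370; √(b/2)=1.7103, √(2b)=3.4205; F=1.7103×(-13.687)=-23.4084, v=32.7370/3.4205=9.5707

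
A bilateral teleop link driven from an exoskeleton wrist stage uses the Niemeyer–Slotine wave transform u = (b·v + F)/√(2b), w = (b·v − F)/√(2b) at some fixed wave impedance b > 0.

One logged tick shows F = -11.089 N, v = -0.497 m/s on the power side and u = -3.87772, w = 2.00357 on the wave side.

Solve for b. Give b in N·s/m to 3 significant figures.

u + w = -1.87415;  u + w = √(2b)·v, so √(2b) = -1.87415/(-0.497) = 3.77093.
b = (√(2b))²/2 = 14.21988/2 = 7.10994.
(Check via u − w = 2F/√(2b): u − w = -5.88129, 2F/√(2b) = -5.88131.)

b = 7.11 N·s/m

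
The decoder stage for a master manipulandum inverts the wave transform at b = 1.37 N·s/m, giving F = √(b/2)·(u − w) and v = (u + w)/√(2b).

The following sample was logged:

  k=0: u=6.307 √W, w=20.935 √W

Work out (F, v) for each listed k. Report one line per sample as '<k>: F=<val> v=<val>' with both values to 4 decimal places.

0: F=-12.1068 v=16.4575

k=0: u−w=-14.6280, u+w=27.2420; √(b/2)=0.8276, √(2b)=1.6553; F=0.8276×(-14.628)=-12.1068, v=27.2420/1.6553=16.4575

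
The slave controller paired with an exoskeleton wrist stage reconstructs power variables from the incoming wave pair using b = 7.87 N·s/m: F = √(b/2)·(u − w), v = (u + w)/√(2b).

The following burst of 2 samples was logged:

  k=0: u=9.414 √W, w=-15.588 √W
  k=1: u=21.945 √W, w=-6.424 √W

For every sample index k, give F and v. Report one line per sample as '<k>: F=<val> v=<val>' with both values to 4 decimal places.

0: F=49.5961 v=-1.5562
1: F=56.2751 v=3.9122

k=0: u−w=25.0020, u+w=-6.1740; √(b/2)=1.9837, √(2b)=3.9674; F=1.9837×25.002=49.5961, v=-6.1740/3.9674=-1.5562
k=1: u−w=28.3690, u+w=15.5210; √(b/2)=1.9837, √(2b)=3.9674; F=1.9837×28.369=56.2751, v=15.5210/3.9674=3.9122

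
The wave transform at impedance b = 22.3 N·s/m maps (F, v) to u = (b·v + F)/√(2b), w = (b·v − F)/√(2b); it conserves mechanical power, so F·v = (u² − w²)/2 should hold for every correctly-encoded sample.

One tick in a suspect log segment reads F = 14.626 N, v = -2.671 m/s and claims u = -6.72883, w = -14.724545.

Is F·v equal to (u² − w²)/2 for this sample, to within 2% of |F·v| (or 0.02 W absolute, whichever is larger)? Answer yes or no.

no

F·v = 14.626×(-2.671) = -39.066046 W.
(u² − w²)/2 = (45.277153 − 216.812225)/2 = -85.767536 W.
|Δ| = 46.701490;  2% of max(1, |F·v|) = 0.781321.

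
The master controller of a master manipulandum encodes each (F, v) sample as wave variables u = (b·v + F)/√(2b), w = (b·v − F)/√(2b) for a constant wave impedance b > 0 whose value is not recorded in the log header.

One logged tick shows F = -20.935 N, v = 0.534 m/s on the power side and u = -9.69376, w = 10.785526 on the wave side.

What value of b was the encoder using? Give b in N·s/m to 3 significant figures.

u + w = 1.091766;  u + w = √(2b)·v, so √(2b) = 1.091766/0.534 = 2.044506.
b = (√(2b))²/2 = 4.180003/2 = 2.090002.
(Check via u − w = 2F/√(2b): u − w = -20.479286, 2F/√(2b) = -20.479279.)

b = 2.09 N·s/m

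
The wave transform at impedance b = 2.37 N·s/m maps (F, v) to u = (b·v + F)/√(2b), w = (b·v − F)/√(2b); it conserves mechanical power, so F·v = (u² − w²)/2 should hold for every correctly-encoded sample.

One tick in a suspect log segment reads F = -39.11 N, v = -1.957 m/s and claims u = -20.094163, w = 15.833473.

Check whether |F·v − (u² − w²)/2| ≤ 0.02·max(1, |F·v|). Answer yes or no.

yes

F·v = (-39.11)×(-1.957) = 76.538270 W.
(u² − w²)/2 = (403.775387 − 250.698867)/2 = 76.538260 W.
|Δ| = 0.000010;  2% of max(1, |F·v|) = 1.530765.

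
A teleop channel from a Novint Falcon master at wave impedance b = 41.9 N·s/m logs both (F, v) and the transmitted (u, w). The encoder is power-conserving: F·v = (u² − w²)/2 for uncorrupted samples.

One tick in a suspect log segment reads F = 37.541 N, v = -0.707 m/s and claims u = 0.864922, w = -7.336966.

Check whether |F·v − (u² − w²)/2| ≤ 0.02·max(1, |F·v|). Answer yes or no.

yes

F·v = 37.541×(-0.707) = -26.541487 W.
(u² − w²)/2 = (0.748090 − 53.831070)/2 = -26.541490 W.
|Δ| = 0.000003;  2% of max(1, |F·v|) = 0.530830.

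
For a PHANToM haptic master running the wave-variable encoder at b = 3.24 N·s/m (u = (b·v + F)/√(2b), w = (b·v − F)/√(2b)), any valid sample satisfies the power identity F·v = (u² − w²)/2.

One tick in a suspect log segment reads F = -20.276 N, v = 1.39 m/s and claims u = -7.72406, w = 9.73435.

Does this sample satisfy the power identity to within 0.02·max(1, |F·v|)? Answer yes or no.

no

F·v = (-20.276)×1.39 = -28.18364 W.
(u² − w²)/2 = (59.66110 − 94.75757)/2 = -17.54823 W.
|Δ| = 10.63541;  2% of max(1, |F·v|) = 0.56367.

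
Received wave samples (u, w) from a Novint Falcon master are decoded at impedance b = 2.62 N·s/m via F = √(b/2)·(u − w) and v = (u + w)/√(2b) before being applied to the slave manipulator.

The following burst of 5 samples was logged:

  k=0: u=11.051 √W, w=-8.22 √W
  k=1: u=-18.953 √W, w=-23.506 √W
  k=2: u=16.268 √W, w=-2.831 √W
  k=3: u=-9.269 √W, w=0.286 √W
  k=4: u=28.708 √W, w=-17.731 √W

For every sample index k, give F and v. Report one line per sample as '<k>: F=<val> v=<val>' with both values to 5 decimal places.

0: F=22.05667 v=1.23673
1: F=5.21115 v=-18.54830
2: F=21.85980 v=5.86998
3: F=-10.93620 v=-3.92424
4: F=53.15186 v=4.79532

k=0: u−w=19.27100, u+w=2.83100; √(b/2)=1.14455, √(2b)=2.28910; F=1.14455×19.271=22.05667, v=2.83100/2.28910=1.23673
k=1: u−w=4.55300, u+w=-42.45900; √(b/2)=1.14455, √(2b)=2.28910; F=1.14455×4.553=5.21115, v=-42.45900/2.28910=-18.54830
k=2: u−w=19.09900, u+w=13.43700; √(b/2)=1.14455, √(2b)=2.28910; F=1.14455×19.099=21.85980, v=13.43700/2.28910=5.86998
k=3: u−w=-9.55500, u+w=-8.98300; √(b/2)=1.14455, √(2b)=2.28910; F=1.14455×(-9.555)=-10.93620, v=-8.98300/2.28910=-3.92424
k=4: u−w=46.43900, u+w=10.97700; √(b/2)=1.14455, √(2b)=2.28910; F=1.14455×46.439=53.15186, v=10.97700/2.28910=4.79532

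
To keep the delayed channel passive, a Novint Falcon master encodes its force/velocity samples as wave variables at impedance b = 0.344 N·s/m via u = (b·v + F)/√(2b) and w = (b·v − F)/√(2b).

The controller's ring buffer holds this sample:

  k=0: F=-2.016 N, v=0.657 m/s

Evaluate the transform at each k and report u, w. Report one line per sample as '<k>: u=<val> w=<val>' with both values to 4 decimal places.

k=0: b·v=0.344×0.657=0.2260; √(2b)=0.8295; u=(0.2260+(-2.016))/0.8295=-2.1580, w=(0.2260−(-2.016))/0.8295=2.7030

0: u=-2.1580 w=2.7030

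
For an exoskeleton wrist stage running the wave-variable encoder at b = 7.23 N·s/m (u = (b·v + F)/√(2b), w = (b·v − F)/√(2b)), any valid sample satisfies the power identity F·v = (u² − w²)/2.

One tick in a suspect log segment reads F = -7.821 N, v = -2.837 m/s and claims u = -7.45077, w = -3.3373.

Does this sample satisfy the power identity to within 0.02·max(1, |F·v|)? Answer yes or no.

F·v = (-7.821)×(-2.837) = 22.1882 W.
(u² − w²)/2 = (55.5140 − 11.1376)/2 = 22.1882 W.
|Δ| = 0.0000;  2% of max(1, |F·v|) = 0.4438.

yes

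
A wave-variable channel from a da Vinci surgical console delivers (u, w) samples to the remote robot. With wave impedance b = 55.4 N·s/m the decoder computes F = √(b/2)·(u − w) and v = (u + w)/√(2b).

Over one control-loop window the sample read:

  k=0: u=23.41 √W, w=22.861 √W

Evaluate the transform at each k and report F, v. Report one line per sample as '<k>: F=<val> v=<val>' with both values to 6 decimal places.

k=0: u−w=0.549000, u+w=46.271000; √(b/2)=5.263079, √(2b)=10.526158; F=5.263079×0.549=2.889430, v=46.271000/10.526158=4.395811

0: F=2.889430 v=4.395811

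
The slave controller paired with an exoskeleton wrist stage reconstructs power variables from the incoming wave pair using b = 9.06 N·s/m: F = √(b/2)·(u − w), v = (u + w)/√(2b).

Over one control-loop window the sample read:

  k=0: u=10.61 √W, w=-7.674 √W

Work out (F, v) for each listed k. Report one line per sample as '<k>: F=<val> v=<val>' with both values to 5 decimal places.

k=0: u−w=18.28400, u+w=2.93600; √(b/2)=2.12838, √(2b)=4.25676; F=2.12838×18.284=38.91529, v=2.93600/4.25676=0.68973

0: F=38.91529 v=0.68973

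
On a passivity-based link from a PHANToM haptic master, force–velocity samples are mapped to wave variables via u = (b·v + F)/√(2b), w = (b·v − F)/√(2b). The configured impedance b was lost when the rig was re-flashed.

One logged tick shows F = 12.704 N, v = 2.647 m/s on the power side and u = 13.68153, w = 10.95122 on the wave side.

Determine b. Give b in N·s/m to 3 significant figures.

b = 43.3 N·s/m

u + w = 24.63275;  u + w = √(2b)·v, so √(2b) = 24.63275/2.647 = 9.30591.
b = (√(2b))²/2 = 86.60000/2 = 43.30000.
(Check via u − w = 2F/√(2b): u − w = 2.73031, 2F/√(2b) = 2.73031.)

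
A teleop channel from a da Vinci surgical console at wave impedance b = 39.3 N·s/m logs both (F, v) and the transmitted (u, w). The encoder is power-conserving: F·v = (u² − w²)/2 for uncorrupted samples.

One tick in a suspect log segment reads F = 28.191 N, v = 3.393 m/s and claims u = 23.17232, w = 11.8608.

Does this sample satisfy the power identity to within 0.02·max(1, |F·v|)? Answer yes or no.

no

F·v = 28.191×3.393 = 95.65206 W.
(u² − w²)/2 = (536.95641 − 140.67858)/2 = 198.13892 W.
|Δ| = 102.48686;  2% of max(1, |F·v|) = 1.91304.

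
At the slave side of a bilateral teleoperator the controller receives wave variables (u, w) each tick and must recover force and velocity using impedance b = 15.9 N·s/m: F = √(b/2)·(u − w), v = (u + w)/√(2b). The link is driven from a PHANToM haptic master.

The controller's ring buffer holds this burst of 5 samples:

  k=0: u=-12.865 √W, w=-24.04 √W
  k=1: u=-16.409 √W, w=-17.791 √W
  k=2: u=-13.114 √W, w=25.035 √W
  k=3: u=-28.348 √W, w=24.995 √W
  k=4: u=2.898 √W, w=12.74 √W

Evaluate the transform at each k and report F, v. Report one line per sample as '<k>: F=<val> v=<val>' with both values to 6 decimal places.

k=0: u−w=11.175000, u+w=-36.905000; √(b/2)=2.819574, √(2b)=5.639149; F=2.819574×11.175=31.508744, v=-36.905000/5.639149=-6.544427
k=1: u−w=1.382000, u+w=-34.200000; √(b/2)=2.819574, √(2b)=5.639149; F=2.819574×1.382=3.896652, v=-34.200000/5.639149=-6.064745
k=2: u−w=-38.149000, u+w=11.921000; √(b/2)=2.819574, √(2b)=5.639149; F=2.819574×(-38.149)=-107.563945, v=11.921000/5.639149=2.113972
k=3: u−w=-53.343000, u+w=-3.353000; √(b/2)=2.819574, √(2b)=5.639149; F=2.819574×(-53.343)=-150.404559, v=-3.353000/5.639149=-0.594593
k=4: u−w=-9.842000, u+w=15.638000; √(b/2)=2.819574, √(2b)=5.639149; F=2.819574×(-9.842)=-27.750252, v=15.638000/5.639149=2.773114

0: F=31.508744 v=-6.544427
1: F=3.896652 v=-6.064745
2: F=-107.563945 v=2.113972
3: F=-150.404559 v=-0.594593
4: F=-27.750252 v=2.773114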